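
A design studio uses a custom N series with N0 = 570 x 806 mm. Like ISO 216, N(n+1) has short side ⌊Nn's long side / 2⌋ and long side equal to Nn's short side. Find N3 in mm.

201 × 285 mm

N1: ⌊806/2⌋ × 570 = 403 × 570 mm
N2: ⌊570/2⌋ × 403 = 285 × 403 mm
N3: ⌊403/2⌋ × 285 = 201 × 285 mm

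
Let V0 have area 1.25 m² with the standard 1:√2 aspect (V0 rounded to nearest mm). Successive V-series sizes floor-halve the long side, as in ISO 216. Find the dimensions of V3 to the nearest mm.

Let V0's short side be w mm. w · w√2 = 1.25 m² = 1,250,000 mm², so w ≈ 940.2 mm and w√2 ≈ 1329.6 mm → V0 = 940 × 1330 mm.
V1: ⌊1330/2⌋ × 940 = 665 × 940 mm
V2: ⌊940/2⌋ × 665 = 470 × 665 mm
V3: ⌊665/2⌋ × 470 = 332 × 470 mm

332 × 470 mm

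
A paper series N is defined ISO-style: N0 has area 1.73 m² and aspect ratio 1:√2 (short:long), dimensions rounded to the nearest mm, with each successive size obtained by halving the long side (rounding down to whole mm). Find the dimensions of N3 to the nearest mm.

391 × 553 mm

Let N0's short side be w mm. w · w√2 = 1.73 m² = 1,730,000 mm², so w ≈ 1106.0 mm and w√2 ≈ 1564.2 mm → N0 = 1106 × 1564 mm.
N1: ⌊1564/2⌋ × 1106 = 782 × 1106 mm
N2: ⌊1106/2⌋ × 782 = 553 × 782 mm
N3: ⌊782/2⌋ × 553 = 391 × 553 mm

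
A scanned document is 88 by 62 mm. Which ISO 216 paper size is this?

Aspect ratio 88/62 ≈ 1.419 — close to the ISO √2 ≈ 1.414.
In the B-series (B0 = 1000 × 1414 mm): B8 = 62 × 88 mm.

B8 (62 × 88 mm)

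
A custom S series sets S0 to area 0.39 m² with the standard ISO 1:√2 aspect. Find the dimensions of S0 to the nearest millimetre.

Let the short side be w mm. Then w · w√2 = 0.39 m² = 390,000 mm².
w² = 390,000/√2, so w ≈ 525.1 mm; long side = w√2 ≈ 742.7 mm.

525 × 743 mm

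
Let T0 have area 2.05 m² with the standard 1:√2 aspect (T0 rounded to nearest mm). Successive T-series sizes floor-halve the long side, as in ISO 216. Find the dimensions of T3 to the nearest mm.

425 × 602 mm

Let T0's short side be w mm. w · w√2 = 2.05 m² = 2,050,000 mm², so w ≈ 1204.0 mm and w√2 ≈ 1702.7 mm → T0 = 1204 × 1703 mm.
T1: ⌊1703/2⌋ × 1204 = 851 × 1204 mm
T2: ⌊1204/2⌋ × 851 = 602 × 851 mm
T3: ⌊851/2⌋ × 602 = 425 × 602 mm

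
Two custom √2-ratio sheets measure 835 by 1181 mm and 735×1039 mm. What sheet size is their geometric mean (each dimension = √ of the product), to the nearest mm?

Short side: √(835 · 735) = √613725 ≈ 783.4 → 783 mm
Long side: √(1181 · 1039) = √1227059 ≈ 1107.7 → 1108 mm

783 × 1108 mm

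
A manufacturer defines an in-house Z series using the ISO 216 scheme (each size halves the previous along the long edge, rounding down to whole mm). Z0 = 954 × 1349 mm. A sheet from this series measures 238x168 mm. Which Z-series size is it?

Z0: 954 × 1349 mm
Z1: 674 × 954 mm
Z2: 477 × 674 mm
Z3: 337 × 477 mm
Z4: 238 × 337 mm
Z5: 168 × 238 mm
Z6: 119 × 168 mm
→ matches Z5.

Z5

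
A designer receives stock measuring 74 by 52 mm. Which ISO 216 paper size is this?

Aspect ratio 74/52 ≈ 1.423 — close to the ISO √2 ≈ 1.414.
In the A-series (A0 area = 1 m²): A8 = 52 × 74 mm.

A8 (52 × 74 mm)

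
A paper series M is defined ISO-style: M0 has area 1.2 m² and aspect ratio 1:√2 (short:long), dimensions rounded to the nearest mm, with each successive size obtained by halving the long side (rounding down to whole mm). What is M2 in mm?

460 × 651 mm

Let M0's short side be w mm. w · w√2 = 1.2 m² = 1,200,000 mm², so w ≈ 921.2 mm and w√2 ≈ 1302.7 mm → M0 = 921 × 1303 mm.
M1: ⌊1303/2⌋ × 921 = 651 × 921 mm
M2: ⌊921/2⌋ × 651 = 460 × 651 mm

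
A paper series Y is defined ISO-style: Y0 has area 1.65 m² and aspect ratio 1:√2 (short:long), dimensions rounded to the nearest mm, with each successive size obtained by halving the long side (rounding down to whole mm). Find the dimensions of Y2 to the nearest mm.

540 × 764 mm

Let Y0's short side be w mm. w · w√2 = 1.65 m² = 1,650,000 mm², so w ≈ 1080.2 mm and w√2 ≈ 1527.6 mm → Y0 = 1080 × 1528 mm.
Y1: ⌊1528/2⌋ × 1080 = 764 × 1080 mm
Y2: ⌊1080/2⌋ × 764 = 540 × 764 mm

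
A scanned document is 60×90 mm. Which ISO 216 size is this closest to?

Aspect ratio 90/60 ≈ 1.500 (ISO target is √2 ≈ 1.414).
In the B-series (B0 = 1000 × 1414 mm): B8 = 62 × 88 mm.
Off by 4 mm total — nearest standard size.

B8 (62 × 88 mm)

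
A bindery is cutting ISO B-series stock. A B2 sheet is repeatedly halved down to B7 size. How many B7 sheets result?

32

B2 = 500 × 707 mm; B7 = 88 × 125 mm.
Each halving step doubles the count; 5 steps from B2 to B7.
2^5 = 32.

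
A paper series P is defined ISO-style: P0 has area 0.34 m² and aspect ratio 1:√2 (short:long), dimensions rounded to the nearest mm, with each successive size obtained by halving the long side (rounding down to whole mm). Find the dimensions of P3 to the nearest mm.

173 × 245 mm

Let P0's short side be w mm. w · w√2 = 0.34 m² = 340,000 mm², so w ≈ 490.3 mm and w√2 ≈ 693.4 mm → P0 = 490 × 693 mm.
P1: ⌊693/2⌋ × 490 = 346 × 490 mm
P2: ⌊490/2⌋ × 346 = 245 × 346 mm
P3: ⌊346/2⌋ × 245 = 173 × 245 mm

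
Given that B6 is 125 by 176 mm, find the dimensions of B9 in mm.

B7: ⌊176/2⌋ × 125 = 88 × 125 mm
B8: ⌊125/2⌋ × 88 = 62 × 88 mm
B9: ⌊88/2⌋ × 62 = 44 × 62 mm

44 × 62 mm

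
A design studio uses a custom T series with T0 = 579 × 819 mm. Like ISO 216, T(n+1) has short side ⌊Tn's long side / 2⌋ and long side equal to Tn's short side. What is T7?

T1 = 409 × 579 mm (from T0 by 1 halving).
T2: ⌊579/2⌋ × 409 = 289 × 409 mm
T3: ⌊409/2⌋ × 289 = 204 × 289 mm
T4: ⌊289/2⌋ × 204 = 144 × 204 mm
T5: ⌊204/2⌋ × 144 = 102 × 144 mm
T6: ⌊144/2⌋ × 102 = 72 × 102 mm
T7: ⌊102/2⌋ × 72 = 51 × 72 mm

51 × 72 mm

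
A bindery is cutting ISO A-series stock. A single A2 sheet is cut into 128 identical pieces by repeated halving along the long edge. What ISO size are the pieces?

A9

128 = 2^7, so 7 halving steps.
A2 → A3 → … → A9 after 7 steps.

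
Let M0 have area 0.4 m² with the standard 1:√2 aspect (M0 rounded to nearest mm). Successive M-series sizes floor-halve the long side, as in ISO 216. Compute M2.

266 × 376 mm

Let M0's short side be w mm. w · w√2 = 0.4 m² = 400,000 mm², so w ≈ 531.8 mm and w√2 ≈ 752.1 mm → M0 = 532 × 752 mm.
M1: ⌊752/2⌋ × 532 = 376 × 532 mm
M2: ⌊532/2⌋ × 376 = 266 × 376 mm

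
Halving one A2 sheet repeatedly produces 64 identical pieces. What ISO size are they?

64 = 2^6, so 6 halving steps.
A2 → A3 → … → A8 after 6 steps.

A8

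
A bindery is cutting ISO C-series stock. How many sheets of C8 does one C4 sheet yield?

Each ISO step halves the sheet: 1 × C4 → 2 × C5 → 4 × C6 → 8 × C7 → …
From C4 to C8 is 4 halving steps: 2^4 = 16.

16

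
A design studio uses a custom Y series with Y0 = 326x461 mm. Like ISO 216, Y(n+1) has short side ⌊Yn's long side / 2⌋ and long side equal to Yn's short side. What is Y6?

Y1: ⌊461/2⌋ × 326 = 230 × 326 mm
Y2: ⌊326/2⌋ × 230 = 163 × 230 mm
Y3: ⌊230/2⌋ × 163 = 115 × 163 mm
Y4: ⌊163/2⌋ × 115 = 81 × 115 mm
Y5: ⌊115/2⌋ × 81 = 57 × 81 mm
Y6: ⌊81/2⌋ × 57 = 40 × 57 mm

40 × 57 mm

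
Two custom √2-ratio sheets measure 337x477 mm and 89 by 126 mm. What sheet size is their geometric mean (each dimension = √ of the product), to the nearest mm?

Short side: √(337 · 89) = √29993 ≈ 173.2 → 173 mm
Long side: √(477 · 126) = √60102 ≈ 245.2 → 245 mm

173 × 245 mm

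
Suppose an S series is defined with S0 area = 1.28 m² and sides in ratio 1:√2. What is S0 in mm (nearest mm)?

Let the short side be w mm. Then w · w√2 = 1.28 m² = 1,280,000 mm².
w² = 1,280,000/√2, so w ≈ 951.4 mm; long side = w√2 ≈ 1345.4 mm.

951 × 1345 mm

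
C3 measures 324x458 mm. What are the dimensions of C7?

81 × 114 mm

C4: ⌊458/2⌋ × 324 = 229 × 324 mm
C5: ⌊324/2⌋ × 229 = 162 × 229 mm
C6: ⌊229/2⌋ × 162 = 114 × 162 mm
C7: ⌊162/2⌋ × 114 = 81 × 114 mm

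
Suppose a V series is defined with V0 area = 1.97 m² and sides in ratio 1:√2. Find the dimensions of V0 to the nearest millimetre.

Let the short side be w mm. Then w · w√2 = 1.97 m² = 1,970,000 mm².
w² = 1,970,000/√2, so w ≈ 1180.3 mm; long side = w√2 ≈ 1669.1 mm.

1180 × 1669 mm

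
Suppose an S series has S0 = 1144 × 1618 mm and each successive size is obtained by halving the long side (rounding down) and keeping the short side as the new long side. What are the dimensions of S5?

S1: ⌊1618/2⌋ × 1144 = 809 × 1144 mm
S2: ⌊1144/2⌋ × 809 = 572 × 809 mm
S3: ⌊809/2⌋ × 572 = 404 × 572 mm
S4: ⌊572/2⌋ × 404 = 286 × 404 mm
S5: ⌊404/2⌋ × 286 = 202 × 286 mm

202 × 286 mm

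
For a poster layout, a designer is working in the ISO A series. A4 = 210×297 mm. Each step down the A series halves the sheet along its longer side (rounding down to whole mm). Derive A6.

105 × 148 mm

A5: ⌊297/2⌋ × 210 = 148 × 210 mm
A6: ⌊210/2⌋ × 148 = 105 × 148 mm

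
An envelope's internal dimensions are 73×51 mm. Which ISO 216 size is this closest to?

Aspect ratio 73/51 ≈ 1.431 (ISO target is √2 ≈ 1.414).
In the A-series (A0 area = 1 m²): A8 = 52 × 74 mm.
Off by 2 mm total — nearest standard size.

A8 (52 × 74 mm)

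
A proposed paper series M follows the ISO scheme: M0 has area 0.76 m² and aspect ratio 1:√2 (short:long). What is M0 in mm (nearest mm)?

Let the short side be w mm. Then w · w√2 = 0.76 m² = 760,000 mm².
w² = 760,000/√2, so w ≈ 733.1 mm; long side = w√2 ≈ 1036.7 mm.

733 × 1037 mm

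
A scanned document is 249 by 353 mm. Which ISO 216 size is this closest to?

B4 (250 × 353 mm)

Aspect ratio 353/249 ≈ 1.418 — close to the ISO √2 ≈ 1.414.
In the B-series (B0 = 1000 × 1414 mm): B4 = 250 × 353 mm.
Off by 1 mm total — nearest standard size.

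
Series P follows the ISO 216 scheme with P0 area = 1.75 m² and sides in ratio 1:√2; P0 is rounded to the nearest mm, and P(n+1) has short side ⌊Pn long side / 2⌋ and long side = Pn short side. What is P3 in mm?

393 × 556 mm

Let P0's short side be w mm. w · w√2 = 1.75 m² = 1,750,000 mm², so w ≈ 1112.4 mm and w√2 ≈ 1573.2 mm → P0 = 1112 × 1573 mm.
P1: ⌊1573/2⌋ × 1112 = 786 × 1112 mm
P2: ⌊1112/2⌋ × 786 = 556 × 786 mm
P3: ⌊786/2⌋ × 556 = 393 × 556 mm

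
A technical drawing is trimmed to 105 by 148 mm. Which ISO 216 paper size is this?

Aspect ratio 148/105 ≈ 1.410 — close to the ISO √2 ≈ 1.414.
In the A-series (A0 area = 1 m²): A6 = 105 × 148 mm.

A6 (105 × 148 mm)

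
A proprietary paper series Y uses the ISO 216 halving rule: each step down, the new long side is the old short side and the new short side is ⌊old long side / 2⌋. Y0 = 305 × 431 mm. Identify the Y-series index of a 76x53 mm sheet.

Y5

Y0: 305 × 431 mm
Y1: 215 × 305 mm
Y2: 152 × 215 mm
Y3: 107 × 152 mm
Y4: 76 × 107 mm
Y5: 53 × 76 mm
Y6: 38 × 53 mm
→ matches Y5.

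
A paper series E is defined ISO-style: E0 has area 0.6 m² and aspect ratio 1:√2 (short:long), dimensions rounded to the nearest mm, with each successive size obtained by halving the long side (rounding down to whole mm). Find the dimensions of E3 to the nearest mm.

Let E0's short side be w mm. w · w√2 = 0.6 m² = 600,000 mm², so w ≈ 651.4 mm and w√2 ≈ 921.2 mm → E0 = 651 × 921 mm.
E1: ⌊921/2⌋ × 651 = 460 × 651 mm
E2: ⌊651/2⌋ × 460 = 325 × 460 mm
E3: ⌊460/2⌋ × 325 = 230 × 325 mm

230 × 325 mm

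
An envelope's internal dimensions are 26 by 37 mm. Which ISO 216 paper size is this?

A10 (26 × 37 mm)

Aspect ratio 37/26 ≈ 1.423 — close to the ISO √2 ≈ 1.414.
In the A-series (A0 area = 1 m²): A10 = 26 × 37 mm.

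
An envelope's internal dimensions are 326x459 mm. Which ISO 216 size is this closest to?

C3 (324 × 458 mm)

Aspect ratio 459/326 ≈ 1.408 — close to the ISO √2 ≈ 1.414.
In the C-series (envelope sizes, between A and B): C3 = 324 × 458 mm.
Off by 3 mm total — nearest standard size.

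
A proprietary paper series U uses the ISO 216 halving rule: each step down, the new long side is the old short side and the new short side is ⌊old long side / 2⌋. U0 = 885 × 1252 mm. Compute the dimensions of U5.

U1: ⌊1252/2⌋ × 885 = 626 × 885 mm
U2: ⌊885/2⌋ × 626 = 442 × 626 mm
U3: ⌊626/2⌋ × 442 = 313 × 442 mm
U4: ⌊442/2⌋ × 313 = 221 × 313 mm
U5: ⌊313/2⌋ × 221 = 156 × 221 mm

156 × 221 mm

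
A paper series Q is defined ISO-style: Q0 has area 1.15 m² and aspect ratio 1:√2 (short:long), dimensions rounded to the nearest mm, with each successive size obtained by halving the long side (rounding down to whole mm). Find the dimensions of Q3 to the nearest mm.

Let Q0's short side be w mm. w · w√2 = 1.15 m² = 1,150,000 mm², so w ≈ 901.8 mm and w√2 ≈ 1275.3 mm → Q0 = 902 × 1275 mm.
Q1: ⌊1275/2⌋ × 902 = 637 × 902 mm
Q2: ⌊902/2⌋ × 637 = 451 × 637 mm
Q3: ⌊637/2⌋ × 451 = 318 × 451 mm

318 × 451 mm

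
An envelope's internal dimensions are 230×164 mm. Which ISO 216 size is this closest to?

C5 (162 × 229 mm)

Aspect ratio 230/164 ≈ 1.402 — close to the ISO √2 ≈ 1.414.
In the C-series (envelope sizes, between A and B): C5 = 162 × 229 mm.
Off by 3 mm total — nearest standard size.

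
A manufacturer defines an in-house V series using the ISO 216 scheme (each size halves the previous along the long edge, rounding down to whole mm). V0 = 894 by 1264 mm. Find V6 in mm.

V1 = 632 × 894 mm (from V0 by 1 halving).
V2: ⌊894/2⌋ × 632 = 447 × 632 mm
V3: ⌊632/2⌋ × 447 = 316 × 447 mm
V4: ⌊447/2⌋ × 316 = 223 × 316 mm
V5: ⌊316/2⌋ × 223 = 158 × 223 mm
V6: ⌊223/2⌋ × 158 = 111 × 158 mm

111 × 158 mm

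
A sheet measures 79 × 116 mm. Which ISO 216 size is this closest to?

C7 (81 × 114 mm)

Aspect ratio 116/79 ≈ 1.468 (ISO target is √2 ≈ 1.414).
In the C-series (envelope sizes, between A and B): C7 = 81 × 114 mm.
Off by 4 mm total — nearest standard size.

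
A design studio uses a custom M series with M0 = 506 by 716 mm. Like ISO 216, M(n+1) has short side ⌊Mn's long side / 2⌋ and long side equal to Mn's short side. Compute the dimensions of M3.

179 × 253 mm

M1: ⌊716/2⌋ × 506 = 358 × 506 mm
M2: ⌊506/2⌋ × 358 = 253 × 358 mm
M3: ⌊358/2⌋ × 253 = 179 × 253 mm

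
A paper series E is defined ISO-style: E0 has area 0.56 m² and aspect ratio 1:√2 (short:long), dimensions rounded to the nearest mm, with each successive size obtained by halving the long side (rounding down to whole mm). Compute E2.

314 × 445 mm

Let E0's short side be w mm. w · w√2 = 0.56 m² = 560,000 mm², so w ≈ 629.3 mm and w√2 ≈ 889.9 mm → E0 = 629 × 890 mm.
E1: ⌊890/2⌋ × 629 = 445 × 629 mm
E2: ⌊629/2⌋ × 445 = 314 × 445 mm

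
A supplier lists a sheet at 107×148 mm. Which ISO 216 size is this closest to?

Aspect ratio 148/107 ≈ 1.383 (ISO target is √2 ≈ 1.414).
In the A-series (A0 area = 1 m²): A6 = 105 × 148 mm.
Off by 2 mm total — nearest standard size.

A6 (105 × 148 mm)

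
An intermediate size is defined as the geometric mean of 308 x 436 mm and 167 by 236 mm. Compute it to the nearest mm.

Short side: √(308 · 167) = √51436 ≈ 226.8 → 227 mm
Long side: √(436 · 236) = √102896 ≈ 320.8 → 321 mm

227 × 321 mm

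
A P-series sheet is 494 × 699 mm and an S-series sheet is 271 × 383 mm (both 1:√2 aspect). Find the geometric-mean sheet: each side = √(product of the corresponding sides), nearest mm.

Short side: √(494 · 271) = √133874 ≈ 365.9 → 366 mm
Long side: √(699 · 383) = √267717 ≈ 517.4 → 517 mm

366 × 517 mm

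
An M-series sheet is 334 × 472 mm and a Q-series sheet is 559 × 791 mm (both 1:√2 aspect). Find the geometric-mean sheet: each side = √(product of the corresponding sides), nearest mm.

Short side: √(334 · 559) = √186706 ≈ 432.1 → 432 mm
Long side: √(472 · 791) = √373352 ≈ 611.0 → 611 mm

432 × 611 mm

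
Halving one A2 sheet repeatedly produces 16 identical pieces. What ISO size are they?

16 = 2^4, so 4 halving steps.
A2 → A3 → … → A6 after 4 steps.

A6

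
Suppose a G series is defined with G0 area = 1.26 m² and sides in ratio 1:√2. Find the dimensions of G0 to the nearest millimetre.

944 × 1335 mm

Let the short side be w mm. Then w · w√2 = 1.26 m² = 1,260,000 mm².
w² = 1,260,000/√2, so w ≈ 943.9 mm; long side = w√2 ≈ 1334.9 mm.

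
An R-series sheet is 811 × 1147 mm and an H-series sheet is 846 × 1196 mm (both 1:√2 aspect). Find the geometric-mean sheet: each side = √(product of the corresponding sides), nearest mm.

Short side: √(811 · 846) = √686106 ≈ 828.3 → 828 mm
Long side: √(1147 · 1196) = √1371812 ≈ 1171.2 → 1171 mm

828 × 1171 mm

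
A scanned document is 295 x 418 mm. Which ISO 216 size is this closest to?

A3 (297 × 420 mm)

Aspect ratio 418/295 ≈ 1.417 — close to the ISO √2 ≈ 1.414.
In the A-series (A0 area = 1 m²): A3 = 297 × 420 mm.
Off by 4 mm total — nearest standard size.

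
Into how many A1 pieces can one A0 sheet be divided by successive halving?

2

Each ISO step halves the sheet: 1 × A0 → 2 × A1
From A0 to A1 is 1 halving step: 2^1 = 2.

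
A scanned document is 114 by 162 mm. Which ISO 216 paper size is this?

Aspect ratio 162/114 ≈ 1.421 — close to the ISO √2 ≈ 1.414.
In the C-series (envelope sizes, between A and B): C6 = 114 × 162 mm.

C6 (114 × 162 mm)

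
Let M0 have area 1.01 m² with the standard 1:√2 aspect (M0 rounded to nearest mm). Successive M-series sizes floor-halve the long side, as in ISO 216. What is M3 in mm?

Let M0's short side be w mm. w · w√2 = 1.01 m² = 1,010,000 mm², so w ≈ 845.1 mm and w√2 ≈ 1195.1 mm → M0 = 845 × 1195 mm.
M1: ⌊1195/2⌋ × 845 = 597 × 845 mm
M2: ⌊845/2⌋ × 597 = 422 × 597 mm
M3: ⌊597/2⌋ × 422 = 298 × 422 mm

298 × 422 mm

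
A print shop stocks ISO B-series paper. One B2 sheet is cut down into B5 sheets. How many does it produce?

8

Each ISO step halves the sheet: 1 × B2 → 2 × B3 → 4 × B4 → 8 × B5
From B2 to B5 is 3 halving steps: 2^3 = 8.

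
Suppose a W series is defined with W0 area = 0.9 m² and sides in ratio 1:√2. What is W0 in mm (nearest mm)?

798 × 1128 mm

Let the short side be w mm. Then w · w√2 = 0.9 m² = 900,000 mm².
w² = 900,000/√2, so w ≈ 797.7 mm; long side = w√2 ≈ 1128.2 mm.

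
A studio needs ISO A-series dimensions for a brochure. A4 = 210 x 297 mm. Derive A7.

74 × 105 mm

A5: ⌊297/2⌋ × 210 = 148 × 210 mm
A6: ⌊210/2⌋ × 148 = 105 × 148 mm
A7: ⌊148/2⌋ × 105 = 74 × 105 mm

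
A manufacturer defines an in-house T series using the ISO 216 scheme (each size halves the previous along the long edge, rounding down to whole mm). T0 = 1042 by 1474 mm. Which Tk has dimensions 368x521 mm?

T0: 1042 × 1474 mm
T1: 737 × 1042 mm
T2: 521 × 737 mm
T3: 368 × 521 mm
T4: 260 × 368 mm
→ matches T3.

T3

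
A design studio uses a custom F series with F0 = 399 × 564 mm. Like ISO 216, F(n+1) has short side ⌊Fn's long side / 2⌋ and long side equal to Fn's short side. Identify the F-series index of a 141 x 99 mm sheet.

F4

F0: 399 × 564 mm
F1: 282 × 399 mm
F2: 199 × 282 mm
F3: 141 × 199 mm
F4: 99 × 141 mm
F5: 70 × 99 mm
→ matches F4.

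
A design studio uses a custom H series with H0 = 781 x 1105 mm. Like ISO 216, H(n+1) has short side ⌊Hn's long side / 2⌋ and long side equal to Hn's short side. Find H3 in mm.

276 × 390 mm

H1: ⌊1105/2⌋ × 781 = 552 × 781 mm
H2: ⌊781/2⌋ × 552 = 390 × 552 mm
H3: ⌊552/2⌋ × 390 = 276 × 390 mm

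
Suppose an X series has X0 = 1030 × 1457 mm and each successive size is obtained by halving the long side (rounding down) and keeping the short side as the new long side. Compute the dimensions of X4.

257 × 364 mm

X1: ⌊1457/2⌋ × 1030 = 728 × 1030 mm
X2: ⌊1030/2⌋ × 728 = 515 × 728 mm
X3: ⌊728/2⌋ × 515 = 364 × 515 mm
X4: ⌊515/2⌋ × 364 = 257 × 364 mm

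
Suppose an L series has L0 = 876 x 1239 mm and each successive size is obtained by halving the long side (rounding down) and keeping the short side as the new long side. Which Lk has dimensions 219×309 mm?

L0: 876 × 1239 mm
L1: 619 × 876 mm
L2: 438 × 619 mm
L3: 309 × 438 mm
L4: 219 × 309 mm
L5: 154 × 219 mm
→ matches L4.

L4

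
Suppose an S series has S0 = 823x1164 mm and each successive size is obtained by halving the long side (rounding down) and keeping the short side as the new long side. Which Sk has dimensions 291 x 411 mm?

S0: 823 × 1164 mm
S1: 582 × 823 mm
S2: 411 × 582 mm
S3: 291 × 411 mm
S4: 205 × 291 mm
→ matches S3.

S3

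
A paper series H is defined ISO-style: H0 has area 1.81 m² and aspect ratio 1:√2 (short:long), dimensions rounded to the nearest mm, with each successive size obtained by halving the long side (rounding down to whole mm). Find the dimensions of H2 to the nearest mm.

565 × 800 mm

Let H0's short side be w mm. w · w√2 = 1.81 m² = 1,810,000 mm², so w ≈ 1131.3 mm and w√2 ≈ 1599.9 mm → H0 = 1131 × 1600 mm.
H1: ⌊1600/2⌋ × 1131 = 800 × 1131 mm
H2: ⌊1131/2⌋ × 800 = 565 × 800 mm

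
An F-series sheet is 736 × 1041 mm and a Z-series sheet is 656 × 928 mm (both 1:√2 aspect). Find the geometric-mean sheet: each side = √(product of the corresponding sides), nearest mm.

695 × 983 mm

Short side: √(736 · 656) = √482816 ≈ 694.8 → 695 mm
Long side: √(1041 · 928) = √966048 ≈ 982.9 → 983 mm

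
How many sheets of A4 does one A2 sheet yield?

Each ISO step halves the sheet: 1 × A2 → 2 × A3 → 4 × A4
From A2 to A4 is 2 halving steps: 2^2 = 4.

4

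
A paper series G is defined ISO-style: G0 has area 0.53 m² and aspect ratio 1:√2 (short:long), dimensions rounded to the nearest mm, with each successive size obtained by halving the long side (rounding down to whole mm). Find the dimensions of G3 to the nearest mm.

216 × 306 mm

Let G0's short side be w mm. w · w√2 = 0.53 m² = 530,000 mm², so w ≈ 612.2 mm and w√2 ≈ 865.8 mm → G0 = 612 × 866 mm.
G1: ⌊866/2⌋ × 612 = 433 × 612 mm
G2: ⌊612/2⌋ × 433 = 306 × 433 mm
G3: ⌊433/2⌋ × 306 = 216 × 306 mm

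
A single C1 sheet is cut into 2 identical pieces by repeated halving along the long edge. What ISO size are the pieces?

2 = 2^1, so 1 halving step.
C1 → C2 → … → C2 after 1 step.

C2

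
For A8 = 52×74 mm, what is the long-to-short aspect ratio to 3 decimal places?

1.423

74 / 52 = 1.423
ISO 216 targets √2 ≈ 1.414; the +0.009 deviation is from mm rounding.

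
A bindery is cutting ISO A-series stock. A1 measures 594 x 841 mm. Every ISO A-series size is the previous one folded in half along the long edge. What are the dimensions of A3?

A2: ⌊841/2⌋ × 594 = 420 × 594 mm
A3: ⌊594/2⌋ × 420 = 297 × 420 mm

297 × 420 mm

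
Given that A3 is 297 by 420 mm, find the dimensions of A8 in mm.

A4: ⌊420/2⌋ × 297 = 210 × 297 mm
A5: ⌊297/2⌋ × 210 = 148 × 210 mm
A6: ⌊210/2⌋ × 148 = 105 × 148 mm
A7: ⌊148/2⌋ × 105 = 74 × 105 mm
A8: ⌊105/2⌋ × 74 = 52 × 74 mm

52 × 74 mm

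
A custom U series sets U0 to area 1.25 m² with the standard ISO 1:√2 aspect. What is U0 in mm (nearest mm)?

940 × 1330 mm

Let the short side be w mm. Then w · w√2 = 1.25 m² = 1,250,000 mm².
w² = 1,250,000/√2, so w ≈ 940.2 mm; long side = w√2 ≈ 1329.6 mm.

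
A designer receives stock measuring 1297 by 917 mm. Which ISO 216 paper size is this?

C0 (917 × 1297 mm)

Aspect ratio 1297/917 ≈ 1.414 — close to the ISO √2 ≈ 1.414.
In the C-series (envelope sizes, between A and B): C0 = 917 × 1297 mm.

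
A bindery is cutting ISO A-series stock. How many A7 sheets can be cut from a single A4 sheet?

8

Each ISO step halves the sheet: 1 × A4 → 2 × A5 → 4 × A6 → 8 × A7
From A4 to A7 is 3 halving steps: 2^3 = 8.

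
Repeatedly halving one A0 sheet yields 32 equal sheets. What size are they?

32 = 2^5, so 5 halving steps.
A0 → A1 → … → A5 after 5 steps.

A5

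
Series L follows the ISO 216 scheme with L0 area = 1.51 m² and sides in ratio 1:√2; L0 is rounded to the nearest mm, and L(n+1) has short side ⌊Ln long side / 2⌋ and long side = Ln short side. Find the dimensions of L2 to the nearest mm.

Let L0's short side be w mm. w · w√2 = 1.51 m² = 1,510,000 mm², so w ≈ 1033.3 mm and w√2 ≈ 1461.3 mm → L0 = 1033 × 1461 mm.
L1: ⌊1461/2⌋ × 1033 = 730 × 1033 mm
L2: ⌊1033/2⌋ × 730 = 516 × 730 mm

516 × 730 mm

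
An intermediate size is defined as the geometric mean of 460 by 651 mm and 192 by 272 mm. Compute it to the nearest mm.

Short side: √(460 · 192) = √88320 ≈ 297.2 → 297 mm
Long side: √(651 · 272) = √177072 ≈ 420.8 → 421 mm

297 × 421 mm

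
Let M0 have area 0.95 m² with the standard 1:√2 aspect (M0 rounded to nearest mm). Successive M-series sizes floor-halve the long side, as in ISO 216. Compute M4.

205 × 289 mm

Let M0's short side be w mm. w · w√2 = 0.95 m² = 950,000 mm², so w ≈ 819.6 mm and w√2 ≈ 1159.1 mm → M0 = 820 × 1159 mm.
M1: ⌊1159/2⌋ × 820 = 579 × 820 mm
M2: ⌊820/2⌋ × 579 = 410 × 579 mm
M3: ⌊579/2⌋ × 410 = 289 × 410 mm
M4: ⌊410/2⌋ × 289 = 205 × 289 mm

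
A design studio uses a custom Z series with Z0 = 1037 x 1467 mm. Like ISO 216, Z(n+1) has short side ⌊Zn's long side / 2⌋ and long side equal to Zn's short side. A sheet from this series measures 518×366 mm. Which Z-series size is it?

Z0: 1037 × 1467 mm
Z1: 733 × 1037 mm
Z2: 518 × 733 mm
Z3: 366 × 518 mm
Z4: 259 × 366 mm
→ matches Z3.

Z3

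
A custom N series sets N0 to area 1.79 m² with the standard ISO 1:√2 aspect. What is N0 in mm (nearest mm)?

Let the short side be w mm. Then w · w√2 = 1.79 m² = 1,790,000 mm².
w² = 1,790,000/√2, so w ≈ 1125.0 mm; long side = w√2 ≈ 1591.1 mm.

1125 × 1591 mm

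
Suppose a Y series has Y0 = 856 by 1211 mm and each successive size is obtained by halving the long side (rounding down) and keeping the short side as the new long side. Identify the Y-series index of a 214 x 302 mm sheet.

Y4

Y0: 856 × 1211 mm
Y1: 605 × 856 mm
Y2: 428 × 605 mm
Y3: 302 × 428 mm
Y4: 214 × 302 mm
Y5: 151 × 214 mm
→ matches Y4.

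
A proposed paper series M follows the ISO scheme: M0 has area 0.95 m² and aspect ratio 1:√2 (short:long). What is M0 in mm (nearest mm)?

820 × 1159 mm

Let the short side be w mm. Then w · w√2 = 0.95 m² = 950,000 mm².
w² = 950,000/√2, so w ≈ 819.6 mm; long side = w√2 ≈ 1159.1 mm.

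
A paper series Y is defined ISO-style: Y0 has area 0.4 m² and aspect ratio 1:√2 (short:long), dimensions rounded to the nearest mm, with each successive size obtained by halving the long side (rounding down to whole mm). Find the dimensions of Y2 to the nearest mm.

266 × 376 mm

Let Y0's short side be w mm. w · w√2 = 0.4 m² = 400,000 mm², so w ≈ 531.8 mm and w√2 ≈ 752.1 mm → Y0 = 532 × 752 mm.
Y1: ⌊752/2⌋ × 532 = 376 × 532 mm
Y2: ⌊532/2⌋ × 376 = 266 × 376 mm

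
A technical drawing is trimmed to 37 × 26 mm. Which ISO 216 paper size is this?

A10 (26 × 37 mm)

Aspect ratio 37/26 ≈ 1.423 — close to the ISO √2 ≈ 1.414.
In the A-series (A0 area = 1 m²): A10 = 26 × 37 mm.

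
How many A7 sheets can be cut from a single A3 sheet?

16

Each ISO step halves the sheet: 1 × A3 → 2 × A4 → 4 × A5 → 8 × A6 → …
From A3 to A7 is 4 halving steps: 2^4 = 16.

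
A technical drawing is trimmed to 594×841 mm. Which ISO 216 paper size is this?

A1 (594 × 841 mm)

Aspect ratio 841/594 ≈ 1.416 — close to the ISO √2 ≈ 1.414.
In the A-series (A0 area = 1 m²): A1 = 594 × 841 mm.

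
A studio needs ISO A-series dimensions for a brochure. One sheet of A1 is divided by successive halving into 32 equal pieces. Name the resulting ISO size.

32 = 2^5, so 5 halving steps.
A1 → A2 → … → A6 after 5 steps.

A6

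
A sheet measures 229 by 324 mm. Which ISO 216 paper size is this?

Aspect ratio 324/229 ≈ 1.415 — close to the ISO √2 ≈ 1.414.
In the C-series (envelope sizes, between A and B): C4 = 229 × 324 mm.

C4 (229 × 324 mm)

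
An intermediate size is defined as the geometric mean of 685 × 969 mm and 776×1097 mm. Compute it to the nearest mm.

Short side: √(685 · 776) = √531560 ≈ 729.1 → 729 mm
Long side: √(969 · 1097) = √1062993 ≈ 1031.0 → 1031 mm

729 × 1031 mm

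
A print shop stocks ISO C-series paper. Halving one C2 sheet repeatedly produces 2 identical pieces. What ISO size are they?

2 = 2^1, so 1 halving step.
C2 → C3 → … → C3 after 1 step.

C3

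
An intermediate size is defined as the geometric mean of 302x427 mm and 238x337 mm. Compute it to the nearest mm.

268 × 379 mm

Short side: √(302 · 238) = √71876 ≈ 268.1 → 268 mm
Long side: √(427 · 337) = √143899 ≈ 379.3 → 379 mm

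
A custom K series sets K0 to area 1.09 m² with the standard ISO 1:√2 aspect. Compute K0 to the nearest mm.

Let the short side be w mm. Then w · w√2 = 1.09 m² = 1,090,000 mm².
w² = 1,090,000/√2, so w ≈ 877.9 mm; long side = w√2 ≈ 1241.6 mm.

878 × 1242 mm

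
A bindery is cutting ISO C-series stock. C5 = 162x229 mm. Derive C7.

C6: ⌊229/2⌋ × 162 = 114 × 162 mm
C7: ⌊162/2⌋ × 114 = 81 × 114 mm

81 × 114 mm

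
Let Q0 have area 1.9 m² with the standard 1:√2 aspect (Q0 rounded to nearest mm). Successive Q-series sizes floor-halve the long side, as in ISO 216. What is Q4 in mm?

Let Q0's short side be w mm. w · w√2 = 1.9 m² = 1,900,000 mm², so w ≈ 1159.1 mm and w√2 ≈ 1639.2 mm → Q0 = 1159 × 1639 mm.
Q1: ⌊1639/2⌋ × 1159 = 819 × 1159 mm
Q2: ⌊1159/2⌋ × 819 = 579 × 819 mm
Q3: ⌊819/2⌋ × 579 = 409 × 579 mm
Q4: ⌊579/2⌋ × 409 = 289 × 409 mm

289 × 409 mm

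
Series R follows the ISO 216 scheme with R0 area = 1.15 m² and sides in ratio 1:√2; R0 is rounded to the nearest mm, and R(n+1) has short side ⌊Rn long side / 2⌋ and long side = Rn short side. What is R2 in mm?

451 × 637 mm

Let R0's short side be w mm. w · w√2 = 1.15 m² = 1,150,000 mm², so w ≈ 901.8 mm and w√2 ≈ 1275.3 mm → R0 = 902 × 1275 mm.
R1: ⌊1275/2⌋ × 902 = 637 × 902 mm
R2: ⌊902/2⌋ × 637 = 451 × 637 mm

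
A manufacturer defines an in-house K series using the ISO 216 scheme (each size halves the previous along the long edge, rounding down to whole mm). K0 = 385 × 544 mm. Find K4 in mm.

K1: ⌊544/2⌋ × 385 = 272 × 385 mm
K2: ⌊385/2⌋ × 272 = 192 × 272 mm
K3: ⌊272/2⌋ × 192 = 136 × 192 mm
K4: ⌊192/2⌋ × 136 = 96 × 136 mm

96 × 136 mm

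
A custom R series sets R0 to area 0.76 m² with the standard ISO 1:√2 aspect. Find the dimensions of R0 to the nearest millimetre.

Let the short side be w mm. Then w · w√2 = 0.76 m² = 760,000 mm².
w² = 760,000/√2, so w ≈ 733.1 mm; long side = w√2 ≈ 1036.7 mm.

733 × 1037 mm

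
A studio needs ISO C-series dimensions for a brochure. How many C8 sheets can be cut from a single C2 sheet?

64

Each ISO step halves the sheet: 1 × C2 → 2 × C3 → 4 × C4 → 8 × C5 → …
From C2 to C8 is 6 halving steps: 2^6 = 64.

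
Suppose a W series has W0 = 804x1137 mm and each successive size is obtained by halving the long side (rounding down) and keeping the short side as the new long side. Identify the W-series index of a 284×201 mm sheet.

W0: 804 × 1137 mm
W1: 568 × 804 mm
W2: 402 × 568 mm
W3: 284 × 402 mm
W4: 201 × 284 mm
W5: 142 × 201 mm
→ matches W4.

W4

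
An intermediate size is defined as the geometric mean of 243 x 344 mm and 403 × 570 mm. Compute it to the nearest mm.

313 × 443 mm

Short side: √(243 · 403) = √97929 ≈ 312.9 → 313 mm
Long side: √(344 · 570) = √196080 ≈ 442.8 → 443 mm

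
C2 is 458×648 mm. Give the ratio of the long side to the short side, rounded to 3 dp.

648 / 458 = 1.415
Matches √2 ≈ 1.414 — the ISO 216 defining ratio.

1.415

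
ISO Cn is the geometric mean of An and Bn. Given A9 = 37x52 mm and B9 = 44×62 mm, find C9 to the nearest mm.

Short side: √(37 · 44) = √1628 ≈ 40.3 → 40 mm
Long side: √(52 · 62) = √3224 ≈ 56.8 → 57 mm

40 × 57 mm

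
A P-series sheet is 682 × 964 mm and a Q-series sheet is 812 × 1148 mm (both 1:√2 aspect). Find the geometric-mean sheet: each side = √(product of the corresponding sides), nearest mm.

Short side: √(682 · 812) = √553784 ≈ 744.2 → 744 mm
Long side: √(964 · 1148) = √1106672 ≈ 1052.0 → 1052 mm

744 × 1052 mm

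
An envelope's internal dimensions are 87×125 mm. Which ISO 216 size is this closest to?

B7 (88 × 125 mm)

Aspect ratio 125/87 ≈ 1.437 (ISO target is √2 ≈ 1.414).
In the B-series (B0 = 1000 × 1414 mm): B7 = 88 × 125 mm.
Off by 1 mm total — nearest standard size.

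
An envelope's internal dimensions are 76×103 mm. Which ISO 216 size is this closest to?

Aspect ratio 103/76 ≈ 1.355 (ISO target is √2 ≈ 1.414).
In the A-series (A0 area = 1 m²): A7 = 74 × 105 mm.
Off by 4 mm total — nearest standard size.

A7 (74 × 105 mm)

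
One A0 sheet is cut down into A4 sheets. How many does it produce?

A0 = 841 × 1189 mm; A4 = 210 × 297 mm.
Each halving step doubles the count; 4 steps from A0 to A4.
2^4 = 16.

16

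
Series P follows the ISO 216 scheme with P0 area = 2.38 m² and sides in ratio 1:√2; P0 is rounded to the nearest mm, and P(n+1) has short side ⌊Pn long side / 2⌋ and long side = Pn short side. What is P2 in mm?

Let P0's short side be w mm. w · w√2 = 2.38 m² = 2,380,000 mm², so w ≈ 1297.3 mm and w√2 ≈ 1834.6 mm → P0 = 1297 × 1835 mm.
P1: ⌊1835/2⌋ × 1297 = 917 × 1297 mm
P2: ⌊1297/2⌋ × 917 = 648 × 917 mm

648 × 917 mm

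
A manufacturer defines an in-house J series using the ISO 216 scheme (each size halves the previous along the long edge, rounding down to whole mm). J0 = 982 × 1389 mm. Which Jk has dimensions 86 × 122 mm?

J0: 982 × 1389 mm
J1: 694 × 982 mm
J2: 491 × 694 mm
J3: 347 × 491 mm
J4: 245 × 347 mm
J5: 173 × 245 mm
J6: 122 × 173 mm
J7: 86 × 122 mm
J8: 61 × 86 mm
→ matches J7.

J7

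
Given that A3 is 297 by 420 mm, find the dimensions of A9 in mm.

37 × 52 mm

A4: ⌊420/2⌋ × 297 = 210 × 297 mm
A5: ⌊297/2⌋ × 210 = 148 × 210 mm
A6: ⌊210/2⌋ × 148 = 105 × 148 mm
A7: ⌊148/2⌋ × 105 = 74 × 105 mm
A8: ⌊105/2⌋ × 74 = 52 × 74 mm
A9: ⌊74/2⌋ × 52 = 37 × 52 mm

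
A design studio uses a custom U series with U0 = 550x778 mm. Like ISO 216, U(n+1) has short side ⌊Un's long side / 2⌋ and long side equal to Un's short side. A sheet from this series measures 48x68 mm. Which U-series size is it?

U7

U0: 550 × 778 mm
U1: 389 × 550 mm
U2: 275 × 389 mm
U3: 194 × 275 mm
U4: 137 × 194 mm
U5: 97 × 137 mm
U6: 68 × 97 mm
U7: 48 × 68 mm
U8: 34 × 48 mm
→ matches U7.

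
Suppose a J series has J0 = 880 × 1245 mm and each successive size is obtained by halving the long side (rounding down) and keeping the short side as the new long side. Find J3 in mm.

J1: ⌊1245/2⌋ × 880 = 622 × 880 mm
J2: ⌊880/2⌋ × 622 = 440 × 622 mm
J3: ⌊622/2⌋ × 440 = 311 × 440 mm

311 × 440 mm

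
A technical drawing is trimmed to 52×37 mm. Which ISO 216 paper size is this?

Aspect ratio 52/37 ≈ 1.405 — close to the ISO √2 ≈ 1.414.
In the A-series (A0 area = 1 m²): A9 = 37 × 52 mm.

A9 (37 × 52 mm)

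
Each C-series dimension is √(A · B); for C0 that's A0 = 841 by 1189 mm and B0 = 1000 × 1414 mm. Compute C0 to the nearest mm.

Short: √(841 · 1000) = √841000 ≈ 917.1 mm.
Long: √(1189 · 1414) = √1681246 ≈ 1296.6 mm.

917 × 1297 mm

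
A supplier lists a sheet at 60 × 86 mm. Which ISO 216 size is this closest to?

B8 (62 × 88 mm)

Aspect ratio 86/60 ≈ 1.433 (ISO target is √2 ≈ 1.414).
In the B-series (B0 = 1000 × 1414 mm): B8 = 62 × 88 mm.
Off by 4 mm total — nearest standard size.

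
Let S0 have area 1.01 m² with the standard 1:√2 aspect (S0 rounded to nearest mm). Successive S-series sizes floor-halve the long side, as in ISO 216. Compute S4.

211 × 298 mm

Let S0's short side be w mm. w · w√2 = 1.01 m² = 1,010,000 mm², so w ≈ 845.1 mm and w√2 ≈ 1195.1 mm → S0 = 845 × 1195 mm.
S1: ⌊1195/2⌋ × 845 = 597 × 845 mm
S2: ⌊845/2⌋ × 597 = 422 × 597 mm
S3: ⌊597/2⌋ × 422 = 298 × 422 mm
S4: ⌊422/2⌋ × 298 = 211 × 298 mm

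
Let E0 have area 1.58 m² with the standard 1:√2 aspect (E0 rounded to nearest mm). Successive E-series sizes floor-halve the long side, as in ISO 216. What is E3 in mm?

373 × 528 mm

Let E0's short side be w mm. w · w√2 = 1.58 m² = 1,580,000 mm², so w ≈ 1057.0 mm and w√2 ≈ 1494.8 mm → E0 = 1057 × 1495 mm.
E1: ⌊1495/2⌋ × 1057 = 747 × 1057 mm
E2: ⌊1057/2⌋ × 747 = 528 × 747 mm
E3: ⌊747/2⌋ × 528 = 373 × 528 mm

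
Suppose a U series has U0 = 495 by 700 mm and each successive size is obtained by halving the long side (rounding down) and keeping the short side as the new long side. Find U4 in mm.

123 × 175 mm

U1: ⌊700/2⌋ × 495 = 350 × 495 mm
U2: ⌊495/2⌋ × 350 = 247 × 350 mm
U3: ⌊350/2⌋ × 247 = 175 × 247 mm
U4: ⌊247/2⌋ × 175 = 123 × 175 mm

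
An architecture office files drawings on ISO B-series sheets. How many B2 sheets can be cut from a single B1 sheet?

Each ISO step halves the sheet: 1 × B1 → 2 × B2
From B1 to B2 is 1 halving step: 2^1 = 2.

2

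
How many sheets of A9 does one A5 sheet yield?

Each ISO step halves the sheet: 1 × A5 → 2 × A6 → 4 × A7 → 8 × A8 → …
From A5 to A9 is 4 halving steps: 2^4 = 16.

16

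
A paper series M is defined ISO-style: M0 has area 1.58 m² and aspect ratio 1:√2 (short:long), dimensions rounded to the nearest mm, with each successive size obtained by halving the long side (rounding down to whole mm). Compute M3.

373 × 528 mm

Let M0's short side be w mm. w · w√2 = 1.58 m² = 1,580,000 mm², so w ≈ 1057.0 mm and w√2 ≈ 1494.8 mm → M0 = 1057 × 1495 mm.
M1: ⌊1495/2⌋ × 1057 = 747 × 1057 mm
M2: ⌊1057/2⌋ × 747 = 528 × 747 mm
M3: ⌊747/2⌋ × 528 = 373 × 528 mm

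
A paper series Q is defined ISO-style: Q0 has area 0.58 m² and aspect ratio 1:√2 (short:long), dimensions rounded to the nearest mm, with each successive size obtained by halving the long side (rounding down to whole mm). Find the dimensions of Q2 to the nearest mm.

Let Q0's short side be w mm. w · w√2 = 0.58 m² = 580,000 mm², so w ≈ 640.4 mm and w√2 ≈ 905.7 mm → Q0 = 640 × 906 mm.
Q1: ⌊906/2⌋ × 640 = 453 × 640 mm
Q2: ⌊640/2⌋ × 453 = 320 × 453 mm

320 × 453 mm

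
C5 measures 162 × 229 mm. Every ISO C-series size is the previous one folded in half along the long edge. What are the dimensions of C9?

C6: ⌊229/2⌋ × 162 = 114 × 162 mm
C7: ⌊162/2⌋ × 114 = 81 × 114 mm
C8: ⌊114/2⌋ × 81 = 57 × 81 mm
C9: ⌊81/2⌋ × 57 = 40 × 57 mm

40 × 57 mm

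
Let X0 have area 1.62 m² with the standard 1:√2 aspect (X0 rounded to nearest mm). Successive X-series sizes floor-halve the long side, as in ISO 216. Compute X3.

Let X0's short side be w mm. w · w√2 = 1.62 m² = 1,620,000 mm², so w ≈ 1070.3 mm and w√2 ≈ 1513.6 mm → X0 = 1070 × 1514 mm.
X1: ⌊1514/2⌋ × 1070 = 757 × 1070 mm
X2: ⌊1070/2⌋ × 757 = 535 × 757 mm
X3: ⌊757/2⌋ × 535 = 378 × 535 mm

378 × 535 mm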